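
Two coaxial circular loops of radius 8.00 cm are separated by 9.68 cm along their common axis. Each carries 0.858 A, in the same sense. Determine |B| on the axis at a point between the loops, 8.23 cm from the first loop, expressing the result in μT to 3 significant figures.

B ≈ 8.70 μT

Each loop contributes B = μ₀IR²/[2(R²+z²)^(3/2)] on the axis, with z measured from that loop.
Loop 1 (z = 0.0823 m): B₁ = 2.28×10⁻⁶ T. Loop 2 (z = 0.0145 m): B₂ = 6.42×10⁻⁶ T.
The fields add: B = B₁ + B₂ = 8.70×10⁻⁶ T.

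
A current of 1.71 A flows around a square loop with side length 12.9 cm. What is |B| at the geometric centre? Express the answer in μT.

B ≈ 15.0 μT

Each side is a finite straight segment at perpendicular distance d = a/(2 tan(π/4)) = 0.0645 m from the centre, with end-angles ±π/4.
One side contributes B₁ = (μ₀I/4πd)·2 sin(π/4) = 3.75×10⁻⁶ T.
All 4 sides add in the same direction: B = 4 × 3.75×10⁻⁶ = 1.50×10⁻⁵ T.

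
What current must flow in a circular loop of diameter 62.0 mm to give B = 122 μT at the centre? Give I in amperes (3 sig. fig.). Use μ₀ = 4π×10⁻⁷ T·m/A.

At the centre of a circular loop B = μ₀I/(2R), so I = 2RB/μ₀.
With R = 0.031 m, I = 2 × 0.031 × 1.22×10⁻⁴ / (4π×10⁻⁷) = 6.02 A.

I ≈ 6.02 A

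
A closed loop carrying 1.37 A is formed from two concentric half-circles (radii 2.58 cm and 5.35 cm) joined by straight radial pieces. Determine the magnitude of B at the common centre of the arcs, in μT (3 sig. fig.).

The radial connectors point toward the centre, so dl × r̂ = 0 and they contribute nothing.
Each semicircle gives μ₀I/(4R): inner arc 1.67×10⁻⁵ T, outer arc 8.04×10⁻⁶ T.
The two arcs carry current in opposite angular senses, so their fields oppose: B = |1.67×10⁻⁵ − 8.04×10⁻⁶| = 8.64×10⁻⁶ T.

B ≈ 8.64 μT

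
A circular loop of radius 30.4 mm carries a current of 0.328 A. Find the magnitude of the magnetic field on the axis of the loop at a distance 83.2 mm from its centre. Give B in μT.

B ≈ 0.274 μT

On the axis of a circular loop, B = μ₀IR² / [2(R²+z²)^(3/2)].
R² + z² = (0.0304)² + (0.0832)² = 0.007846 m², and (R²+z²)^(3/2) = 6.95×10⁻⁴ m³.
B = (4π×10⁻⁷ × 0.328 × 0.0009242) / (2 × 6.95×10⁻⁴) = 2.74×10⁻⁷ T.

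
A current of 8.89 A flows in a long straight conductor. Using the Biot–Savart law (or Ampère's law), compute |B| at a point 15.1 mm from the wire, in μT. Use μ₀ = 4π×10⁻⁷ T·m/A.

B ≈ 118 μT

For an infinitely long straight wire, B = μ₀I/(2πd).
B = (4π×10⁻⁷ × 8.89) / (2π × 0.0151) = 1.18×10⁻⁴ T.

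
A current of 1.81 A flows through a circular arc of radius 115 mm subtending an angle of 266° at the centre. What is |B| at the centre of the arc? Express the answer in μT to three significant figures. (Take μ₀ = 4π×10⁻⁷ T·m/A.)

The Biot–Savart field of a circular arc at its centre is B = μ₀Iφ/(4πR), with φ = 4.643 rad.
B = (4π×10⁻⁷ × 1.81 × 4.643) / (4π × 0.115) = 7.31×10⁻⁶ T.

B ≈ 7.31 μT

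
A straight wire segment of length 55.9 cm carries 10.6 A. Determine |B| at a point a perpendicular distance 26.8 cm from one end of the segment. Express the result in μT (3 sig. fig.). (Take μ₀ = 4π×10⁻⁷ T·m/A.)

B ≈ 3.57 μT

For a finite straight segment, B = (μ₀I/4πd)(sinθ₁ + sinθ₂), where θ₁, θ₂ are the angles from the perpendicular to each end.
The perpendicular foot is at one end, so the two end-offsets along the wire are 0 and L = 0.559 m.
sinθ₁ = 0/√(0²+0.268²) = 0.0000; sinθ₂ = 0.559/√(0.559²+0.268²) = 0.9017.
B = (4π×10⁻⁷ × 10.6) / (4π × 0.268) × (0.0000 + 0.9017) = 3.57×10⁻⁶ T.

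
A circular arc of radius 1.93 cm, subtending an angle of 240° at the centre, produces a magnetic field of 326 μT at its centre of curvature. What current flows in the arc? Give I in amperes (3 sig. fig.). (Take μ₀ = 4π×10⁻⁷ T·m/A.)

I ≈ 15.0 A

For a circular arc, B = μ₀Iφ/(4πR) with φ in radians; here φ = 4.189 rad.
So I = 4πRB/(μ₀φ) = 4π × 0.0193 × 3.26×10⁻⁴ / (4π×10⁻⁷ × 4.189) = 15.0 A.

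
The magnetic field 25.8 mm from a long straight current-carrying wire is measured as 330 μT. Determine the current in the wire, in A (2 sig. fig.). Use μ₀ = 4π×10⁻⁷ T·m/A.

I ≈ 43 A

For a long straight wire B = μ₀I/(2πd), so I = 2πdB/μ₀.
I = 2π × 0.0258 × 3.30×10⁻⁴ / (4π×10⁻⁷) = 42.6 A.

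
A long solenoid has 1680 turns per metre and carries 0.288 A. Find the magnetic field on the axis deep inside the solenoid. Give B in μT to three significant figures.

Inside a long solenoid, B = μ₀nI with n = 1680 turns/m.
B = 4π×10⁻⁷ × 1680 × 0.288 = 6.08×10⁻⁴ T.

B ≈ 608 μT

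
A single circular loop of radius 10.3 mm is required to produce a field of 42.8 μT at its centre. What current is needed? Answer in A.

I ≈ 0.702 A

At the centre of a circular loop B = μ₀I/(2R), so I = 2RB/μ₀.
With R = 0.0103 m, I = 2 × 0.0103 × 4.28×10⁻⁵ / (4π×10⁻⁷) = 0.702 A.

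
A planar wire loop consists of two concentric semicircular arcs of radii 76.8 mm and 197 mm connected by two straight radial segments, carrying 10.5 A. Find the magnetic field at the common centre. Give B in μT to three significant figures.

The radial connectors point toward the centre, so dl × r̂ = 0 and they contribute nothing.
Each semicircle gives μ₀I/(4R): inner arc 4.30×10⁻⁵ T, outer arc 1.67×10⁻⁵ T.
The two arcs carry current in opposite angular senses, so their fields oppose: B = |4.30×10⁻⁵ − 1.67×10⁻⁵| = 2.62×10⁻⁵ T.

B ≈ 26.2 μT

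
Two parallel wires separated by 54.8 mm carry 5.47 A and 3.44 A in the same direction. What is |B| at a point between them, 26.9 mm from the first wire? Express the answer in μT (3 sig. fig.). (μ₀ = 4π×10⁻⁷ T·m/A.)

B ≈ 16.0 μT

Each long wire gives B = μ₀I/(2πd). Distances are d₁ = 0.0269 m and d₂ = 0.0279 m.
B₁ = 4.07×10⁻⁵ T, B₂ = 2.47×10⁻⁵ T.
Between parallel currents the two contributions point in opposite directions, so they subtract. B = |B₁ − B₂| = |4.07×10⁻⁵ − 2.47×10⁻⁵| = 1.60×10⁻⁵ T.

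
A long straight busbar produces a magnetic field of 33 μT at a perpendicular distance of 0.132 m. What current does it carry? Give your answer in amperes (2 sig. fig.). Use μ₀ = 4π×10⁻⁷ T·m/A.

I ≈ 22 A

For a long straight wire B = μ₀I/(2πd), so I = 2πdB/μ₀.
I = 2π × 0.132 × 3.30×10⁻⁵ / (4π×10⁻⁷) = 21.8 A.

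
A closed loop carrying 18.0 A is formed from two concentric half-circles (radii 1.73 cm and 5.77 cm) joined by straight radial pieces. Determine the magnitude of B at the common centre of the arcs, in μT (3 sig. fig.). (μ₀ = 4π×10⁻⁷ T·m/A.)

B ≈ 229 μT

The radial connectors point toward the centre, so dl × r̂ = 0 and they contribute nothing.
Each semicircle gives μ₀I/(4R): inner arc 3.27×10⁻⁴ T, outer arc 9.80×10⁻⁵ T.
The two arcs carry current in opposite angular senses, so their fields oppose: B = |3.27×10⁻⁴ − 9.80×10⁻⁵| = 2.29×10⁻⁴ T.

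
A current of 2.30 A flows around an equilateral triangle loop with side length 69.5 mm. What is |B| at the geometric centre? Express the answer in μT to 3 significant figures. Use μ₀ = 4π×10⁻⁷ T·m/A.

B ≈ 59.6 μT

Each side is a finite straight segment at perpendicular distance d = a/(2 tan(π/3)) = 0.02006 m from the centre, with end-angles ±π/3.
One side contributes B₁ = (μ₀I/4πd)·2 sin(π/3) = 1.99×10⁻⁵ T.
All 3 sides add in the same direction: B = 3 × 1.99×10⁻⁵ = 5.96×10⁻⁵ T.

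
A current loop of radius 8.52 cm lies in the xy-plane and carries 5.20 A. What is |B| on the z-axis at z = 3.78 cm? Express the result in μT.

B ≈ 29.3 μT

On the axis of a circular loop, B = μ₀IR² / [2(R²+z²)^(3/2)].
R² + z² = (0.0852)² + (0.0378)² = 0.008688 m², and (R²+z²)^(3/2) = 8.10×10⁻⁴ m³.
B = (4π×10⁻⁷ × 5.20 × 0.007259) / (2 × 8.10×10⁻⁴) = 2.93×10⁻⁵ T.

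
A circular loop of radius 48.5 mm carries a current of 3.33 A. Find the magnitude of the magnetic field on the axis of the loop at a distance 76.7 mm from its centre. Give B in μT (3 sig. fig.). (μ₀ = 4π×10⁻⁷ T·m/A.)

On the axis of a circular loop, B = μ₀IR² / [2(R²+z²)^(3/2)].
R² + z² = (0.0485)² + (0.0767)² = 0.008235 m², and (R²+z²)^(3/2) = 7.47×10⁻⁴ m³.
B = (4π×10⁻⁷ × 3.33 × 0.002352) / (2 × 7.47×10⁻⁴) = 6.59×10⁻⁶ T.

B ≈ 6.59 μT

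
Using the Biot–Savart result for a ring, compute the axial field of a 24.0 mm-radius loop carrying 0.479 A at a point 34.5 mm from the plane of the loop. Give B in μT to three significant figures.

On the axis of a circular loop, B = μ₀IR² / [2(R²+z²)^(3/2)].
R² + z² = (0.024)² + (0.0345)² = 0.001766 m², and (R²+z²)^(3/2) = 7.42×10⁻⁵ m³.
B = (4π×10⁻⁷ × 0.479 × 0.000576) / (2 × 7.42×10⁻⁵) = 2.34×10⁻⁶ T.

B ≈ 2.34 μT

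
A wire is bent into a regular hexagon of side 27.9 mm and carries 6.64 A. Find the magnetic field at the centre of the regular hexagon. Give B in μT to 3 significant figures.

Each side is a finite straight segment at perpendicular distance d = a/(2 tan(π/6)) = 0.02416 m from the centre, with end-angles ±π/6.
One side contributes B₁ = (μ₀I/4πd)·2 sin(π/6) = 2.75×10⁻⁵ T.
All 6 sides add in the same direction: B = 6 × 2.75×10⁻⁵ = 1.65×10⁻⁴ T.

B ≈ 165 μT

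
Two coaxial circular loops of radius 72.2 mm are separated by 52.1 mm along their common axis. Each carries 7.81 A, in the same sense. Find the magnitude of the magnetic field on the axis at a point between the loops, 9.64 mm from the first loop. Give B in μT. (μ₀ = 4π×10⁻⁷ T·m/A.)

B ≈ 110 μT

Each loop contributes B = μ₀IR²/[2(R²+z²)^(3/2)] on the axis, with z measured from that loop.
Loop 1 (z = 0.00964 m): B₁ = 6.62×10⁻⁵ T. Loop 2 (z = 0.04246 m): B₂ = 4.35×10⁻⁵ T.
The fields add: B = B₁ + B₂ = 1.10×10⁻⁴ T.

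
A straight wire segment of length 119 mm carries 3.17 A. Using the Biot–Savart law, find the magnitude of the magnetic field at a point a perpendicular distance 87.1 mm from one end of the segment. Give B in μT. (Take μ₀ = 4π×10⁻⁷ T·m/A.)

B ≈ 2.94 μT

For a finite straight segment, B = (μ₀I/4πd)(sinθ₁ + sinθ₂), where θ₁, θ₂ are the angles from the perpendicular to each end.
The perpendicular foot is at one end, so the two end-offsets along the wire are 0 and L = 0.119 m.
sinθ₁ = 0/√(0²+0.0871²) = 0.0000; sinθ₂ = 0.119/√(0.119²+0.0871²) = 0.8069.
B = (4π×10⁻⁷ × 3.17) / (4π × 0.0871) × (0.0000 + 0.8069) = 2.94×10⁻⁶ T.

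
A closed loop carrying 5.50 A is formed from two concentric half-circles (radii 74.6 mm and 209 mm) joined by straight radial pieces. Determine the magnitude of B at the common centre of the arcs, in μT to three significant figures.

The radial connectors point toward the centre, so dl × r̂ = 0 and they contribute nothing.
Each semicircle gives μ₀I/(4R): inner arc 2.32×10⁻⁵ T, outer arc 8.27×10⁻⁶ T.
The two arcs carry current in opposite angular senses, so their fields oppose: B = |2.32×10⁻⁵ − 8.27×10⁻⁶| = 1.49×10⁻⁵ T.

B ≈ 14.9 μT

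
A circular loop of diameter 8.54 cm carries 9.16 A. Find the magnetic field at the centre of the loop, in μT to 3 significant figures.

At the centre of a circular loop the Biot–Savart law gives B = μ₀I/(2R) (so R = 0.0427 m).
B = (4π×10⁻⁷ × 9.16) / (2 × 0.0427) = 1.35×10⁻⁴ T.

B ≈ 135 μT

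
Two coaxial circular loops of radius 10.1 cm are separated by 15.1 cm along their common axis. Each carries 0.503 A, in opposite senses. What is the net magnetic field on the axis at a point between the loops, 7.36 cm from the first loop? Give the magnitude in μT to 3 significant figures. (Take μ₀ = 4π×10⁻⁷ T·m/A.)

B ≈ 0.0870 μT

Each loop contributes B = μ₀IR²/[2(R²+z²)^(3/2)] on the axis, with z measured from that loop.
Loop 1 (z = 0.0736 m): B₁ = 1.65×10⁻⁶ T. Loop 2 (z = 0.0774 m): B₂ = 1.56×10⁻⁶ T.
The fields oppose: B = |B₁ − B₂| = 8.70×10⁻⁸ T.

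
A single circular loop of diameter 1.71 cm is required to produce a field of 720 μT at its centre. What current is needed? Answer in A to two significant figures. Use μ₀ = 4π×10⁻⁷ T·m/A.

At the centre of a circular loop B = μ₀I/(2R), so I = 2RB/μ₀.
With R = 0.00855 m, I = 2 × 0.00855 × 7.20×10⁻⁴ / (4π×10⁻⁷) = 9.80 A.

I ≈ 9.8 A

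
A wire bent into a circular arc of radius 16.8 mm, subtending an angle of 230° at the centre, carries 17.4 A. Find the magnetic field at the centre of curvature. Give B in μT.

B ≈ 416 μT

The Biot–Savart field of a circular arc at its centre is B = μ₀Iφ/(4πR), with φ = 4.014 rad.
B = (4π×10⁻⁷ × 17.4 × 4.014) / (4π × 0.0168) = 4.16×10⁻⁴ T.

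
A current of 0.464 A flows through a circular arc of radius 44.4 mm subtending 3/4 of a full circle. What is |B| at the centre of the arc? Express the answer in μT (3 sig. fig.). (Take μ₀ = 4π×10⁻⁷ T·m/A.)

The Biot–Savart field of a circular arc at its centre is B = μ₀Iφ/(4πR), with φ = 4.712 rad.
B = (4π×10⁻⁷ × 0.464 × 4.712) / (4π × 0.0444) = 4.92×10⁻⁶ T.

B ≈ 4.92 μT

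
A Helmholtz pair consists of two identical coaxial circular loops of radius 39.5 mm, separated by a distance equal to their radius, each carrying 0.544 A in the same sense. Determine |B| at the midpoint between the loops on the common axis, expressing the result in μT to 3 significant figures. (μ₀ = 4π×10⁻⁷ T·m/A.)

Each loop contributes B = μ₀IR²/[2(R²+z²)^(3/2)] on the axis, with z measured from that loop.
Loop 1 (z = 0.01975 m): B₁ = 6.19×10⁻⁶ T. Loop 2 (z = 0.01975 m): B₂ = 6.19×10⁻⁶ T.
The fields add: B = B₁ + B₂ = 1.24×10⁻⁵ T.

B ≈ 12.4 μT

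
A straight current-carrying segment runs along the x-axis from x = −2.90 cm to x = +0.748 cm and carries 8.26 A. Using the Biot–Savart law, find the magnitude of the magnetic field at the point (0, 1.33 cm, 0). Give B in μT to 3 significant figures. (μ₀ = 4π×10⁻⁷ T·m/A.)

B ≈ 86.9 μT

For a finite straight segment, B = (μ₀I/4πd)(sinθ₁ + sinθ₂), where θ₁, θ₂ are the angles from the perpendicular to each end.
The perpendicular distance is d = 0.0133 m; the end-offsets along the wire are a = 0.029 m and b = 0.00748 m.
sinθ₁ = 0.029/√(0.029²+0.0133²) = 0.9090; sinθ₂ = 0.00748/√(0.00748²+0.0133²) = 0.4902.
B = (4π×10⁻⁷ × 8.26) / (4π × 0.0133) × (0.9090 + 0.4902) = 8.69×10⁻⁵ T.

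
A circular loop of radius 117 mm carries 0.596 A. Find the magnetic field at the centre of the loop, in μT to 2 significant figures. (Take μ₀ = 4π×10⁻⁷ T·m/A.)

B ≈ 3.2 μT

At the centre of a circular loop the Biot–Savart law gives B = μ₀I/(2R).
B = (4π×10⁻⁷ × 0.596) / (2 × 0.117) = 3.20×10⁻⁶ T.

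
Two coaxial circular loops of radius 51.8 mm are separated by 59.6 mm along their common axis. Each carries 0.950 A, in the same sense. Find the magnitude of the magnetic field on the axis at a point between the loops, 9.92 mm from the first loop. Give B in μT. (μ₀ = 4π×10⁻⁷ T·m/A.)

B ≈ 15.2 μT

Each loop contributes B = μ₀IR²/[2(R²+z²)^(3/2)] on the axis, with z measured from that loop.
Loop 1 (z = 0.00992 m): B₁ = 1.09×10⁻⁵ T. Loop 2 (z = 0.04968 m): B₂ = 4.33×10⁻⁶ T.
The fields add: B = B₁ + B₂ = 1.52×10⁻⁵ T.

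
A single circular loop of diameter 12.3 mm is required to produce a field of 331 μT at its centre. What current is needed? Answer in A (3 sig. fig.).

I ≈ 3.24 A

At the centre of a circular loop B = μ₀I/(2R), so I = 2RB/μ₀.
With R = 0.00615 m, I = 2 × 0.00615 × 3.31×10⁻⁴ / (4π×10⁻⁷) = 3.24 A.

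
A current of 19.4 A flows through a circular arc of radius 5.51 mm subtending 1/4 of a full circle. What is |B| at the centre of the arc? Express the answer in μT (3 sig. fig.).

B ≈ 553 μT

The Biot–Savart field of a circular arc at its centre is B = μ₀Iφ/(4πR), with φ = 1.571 rad.
B = (4π×10⁻⁷ × 19.4 × 1.571) / (4π × 0.00551) = 5.53×10⁻⁴ T.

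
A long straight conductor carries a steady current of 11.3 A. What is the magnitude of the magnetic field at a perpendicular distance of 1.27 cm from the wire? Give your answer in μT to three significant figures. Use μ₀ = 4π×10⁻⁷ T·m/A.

For an infinitely long straight wire, B = μ₀I/(2πd).
B = (4π×10⁻⁷ × 11.3) / (2π × 0.0127) = 1.78×10⁻⁴ T.

B ≈ 178 μT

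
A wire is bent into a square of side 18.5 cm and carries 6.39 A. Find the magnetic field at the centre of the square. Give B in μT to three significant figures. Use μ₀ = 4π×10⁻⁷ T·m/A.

Each side is a finite straight segment at perpendicular distance d = a/(2 tan(π/4)) = 0.0925 m from the centre, with end-angles ±π/4.
One side contributes B₁ = (μ₀I/4πd)·2 sin(π/4) = 9.77×10⁻⁶ T.
All 4 sides add in the same direction: B = 4 × 9.77×10⁻⁶ = 3.91×10⁻⁵ T.

B ≈ 39.1 μT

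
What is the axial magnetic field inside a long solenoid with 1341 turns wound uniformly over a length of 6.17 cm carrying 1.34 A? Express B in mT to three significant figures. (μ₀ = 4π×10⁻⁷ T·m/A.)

B ≈ 36.6 mT

Inside a long solenoid, B = μ₀nI with n = 2.173×10⁴ turns/m.
B = 4π×10⁻⁷ × 2.173×10⁴ × 1.34 = 3.66×10⁻² T.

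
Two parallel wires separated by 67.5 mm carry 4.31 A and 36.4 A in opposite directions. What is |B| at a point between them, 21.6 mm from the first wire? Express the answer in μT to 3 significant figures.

B ≈ 199 μT

Each long wire gives B = μ₀I/(2πd). Distances are d₁ = 0.0216 m and d₂ = 0.0459 m.
B₁ = 3.99×10⁻⁵ T, B₂ = 1.59×10⁻⁴ T.
Between antiparallel currents both contributions point the same way, so they add. B = B₁ + B₂ = 3.99×10⁻⁵ + 1.59×10⁻⁴ = 1.99×10⁻⁴ T.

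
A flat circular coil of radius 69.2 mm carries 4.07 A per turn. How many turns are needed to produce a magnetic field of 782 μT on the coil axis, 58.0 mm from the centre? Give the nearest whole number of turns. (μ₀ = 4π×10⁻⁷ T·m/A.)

N = 47

For an N-turn coil, B = Nμ₀IR²/[2(R²+z²)^(3/2)]. A single turn gives B₁ = 1.66×10⁻⁵ T with R = 0.0692 m, z = 0.058 m.
N = B/B₁ = 7.82×10⁻⁴ / 1.66×10⁻⁵ = 47.01.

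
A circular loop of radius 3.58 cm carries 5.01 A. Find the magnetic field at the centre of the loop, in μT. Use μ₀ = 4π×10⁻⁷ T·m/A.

B ≈ 87.9 μT

At the centre of a circular loop the Biot–Savart law gives B = μ₀I/(2R).
B = (4π×10⁻⁷ × 5.01) / (2 × 0.0358) = 8.79×10⁻⁵ T.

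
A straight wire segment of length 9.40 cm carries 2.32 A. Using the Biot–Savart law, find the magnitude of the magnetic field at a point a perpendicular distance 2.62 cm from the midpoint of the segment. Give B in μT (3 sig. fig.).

B ≈ 15.5 μT

For a finite straight segment, B = (μ₀I/4πd)(sinθ₁ + sinθ₂), where θ₁, θ₂ are the angles from the perpendicular to each end.
The perpendicular from the point meets the wire at its midpoint, so each end is L/2 = 0.047 m away along the wire.
sinθ₁ = 0.047/√(0.047²+0.0262²) = 0.8735; sinθ₂ = 0.047/√(0.047²+0.0262²) = 0.8735.
B = (4π×10⁻⁷ × 2.32) / (4π × 0.0262) × (0.8735 + 0.8735) = 1.55×10⁻⁵ T.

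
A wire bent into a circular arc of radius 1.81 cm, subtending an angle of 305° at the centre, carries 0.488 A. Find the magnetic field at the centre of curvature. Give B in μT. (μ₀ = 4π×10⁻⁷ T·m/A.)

The Biot–Savart field of a circular arc at its centre is B = μ₀Iφ/(4πR), with φ = 5.323 rad.
B = (4π×10⁻⁷ × 0.488 × 5.323) / (4π × 0.0181) = 1.44×10⁻⁵ T.

B ≈ 14.4 μT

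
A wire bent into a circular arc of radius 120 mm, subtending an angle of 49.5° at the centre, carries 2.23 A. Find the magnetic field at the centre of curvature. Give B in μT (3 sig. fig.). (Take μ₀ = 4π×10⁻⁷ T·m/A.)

B ≈ 1.61 μT

The Biot–Savart field of a circular arc at its centre is B = μ₀Iφ/(4πR), with φ = 0.8639 rad.
B = (4π×10⁻⁷ × 2.23 × 0.8639) / (4π × 0.12) = 1.61×10⁻⁶ T.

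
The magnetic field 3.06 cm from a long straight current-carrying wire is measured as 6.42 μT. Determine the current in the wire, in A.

I ≈ 0.982 A

For a long straight wire B = μ₀I/(2πd), so I = 2πdB/μ₀.
I = 2π × 0.0306 × 6.42×10⁻⁶ / (4π×10⁻⁷) = 0.982 A.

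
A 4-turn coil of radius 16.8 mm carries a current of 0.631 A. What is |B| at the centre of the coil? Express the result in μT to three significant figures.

B ≈ 94.4 μT

For an N-turn flat coil, B = Nμ₀I/(2R) with R = 0.0168 m.
B = 4 × 2.36×10⁻⁵ T = 9.44×10⁻⁵ T.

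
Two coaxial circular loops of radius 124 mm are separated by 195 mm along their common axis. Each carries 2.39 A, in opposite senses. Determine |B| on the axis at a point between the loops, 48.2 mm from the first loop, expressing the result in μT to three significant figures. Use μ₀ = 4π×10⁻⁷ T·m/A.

B ≈ 6.55 μT

Each loop contributes B = μ₀IR²/[2(R²+z²)^(3/2)] on the axis, with z measured from that loop.
Loop 1 (z = 0.0482 m): B₁ = 9.81×10⁻⁶ T. Loop 2 (z = 0.1468 m): B₂ = 3.25×10⁻⁶ T.
The fields oppose: B = |B₁ − B₂| = 6.55×10⁻⁶ T.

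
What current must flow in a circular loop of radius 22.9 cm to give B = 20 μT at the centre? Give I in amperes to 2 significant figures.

I ≈ 7.3 A

At the centre of a circular loop B = μ₀I/(2R), so I = 2RB/μ₀.
With R = 0.229 m, I = 2 × 0.229 × 2.00×10⁻⁵ / (4π×10⁻⁷) = 7.29 A.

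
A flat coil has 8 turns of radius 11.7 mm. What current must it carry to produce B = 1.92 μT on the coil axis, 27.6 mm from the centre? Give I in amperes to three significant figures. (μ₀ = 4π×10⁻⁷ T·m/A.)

For an N-turn coil, B = Nμ₀IR²/[2(R²+z²)^(3/2)] with R = 0.0117 m, z = 0.0276 m, so I = 2B(R²+z²)^(3/2)/(Nμ₀R²) = 2 × 1.92×10⁻⁶ × 2.69×10⁻⁵ / (8 × 4π×10⁻⁷ × 0.0001369) = 7.52×10⁻² A.

I ≈ 0.0752 A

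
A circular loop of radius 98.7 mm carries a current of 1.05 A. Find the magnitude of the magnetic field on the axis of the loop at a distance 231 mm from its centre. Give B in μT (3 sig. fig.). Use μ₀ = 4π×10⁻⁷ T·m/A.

B ≈ 0.405 μT

On the axis of a circular loop, B = μ₀IR² / [2(R²+z²)^(3/2)].
R² + z² = (0.0987)² + (0.231)² = 0.0631 m², and (R²+z²)^(3/2) = 1.59×10⁻² m³.
B = (4π×10⁻⁷ × 1.05 × 0.009742) / (2 × 1.59×10⁻²) = 4.05×10⁻⁷ T.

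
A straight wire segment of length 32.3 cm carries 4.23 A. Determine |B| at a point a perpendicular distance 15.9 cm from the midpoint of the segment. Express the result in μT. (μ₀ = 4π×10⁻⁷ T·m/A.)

B ≈ 3.79 μT

For a finite straight segment, B = (μ₀I/4πd)(sinθ₁ + sinθ₂), where θ₁, θ₂ are the angles from the perpendicular to each end.
The perpendicular from the point meets the wire at its midpoint, so each end is L/2 = 0.1615 m away along the wire.
sinθ₁ = 0.1615/√(0.1615²+0.159²) = 0.7126; sinθ₂ = 0.1615/√(0.1615²+0.159²) = 0.7126.
B = (4π×10⁻⁷ × 4.23) / (4π × 0.159) × (0.7126 + 0.7126) = 3.79×10⁻⁶ T.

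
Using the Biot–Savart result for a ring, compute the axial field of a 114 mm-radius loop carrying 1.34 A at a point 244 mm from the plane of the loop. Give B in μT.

B ≈ 0.560 μT

On the axis of a circular loop, B = μ₀IR² / [2(R²+z²)^(3/2)].
R² + z² = (0.114)² + (0.244)² = 0.07253 m², and (R²+z²)^(3/2) = 1.95×10⁻² m³.
B = (4π×10⁻⁷ × 1.34 × 0.013) / (2 × 1.95×10⁻²) = 5.60×10⁻⁷ T.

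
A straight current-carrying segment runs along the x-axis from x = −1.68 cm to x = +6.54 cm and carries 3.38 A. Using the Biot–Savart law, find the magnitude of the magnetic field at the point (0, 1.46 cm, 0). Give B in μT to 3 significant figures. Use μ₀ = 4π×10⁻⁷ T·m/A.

For a finite straight segment, B = (μ₀I/4πd)(sinθ₁ + sinθ₂), where θ₁, θ₂ are the angles from the perpendicular to each end.
The perpendicular distance is d = 0.0146 m; the end-offsets along the wire are a = 0.0168 m and b = 0.0654 m.
sinθ₁ = 0.0168/√(0.0168²+0.0146²) = 0.7548; sinθ₂ = 0.0654/√(0.0654²+0.0146²) = 0.9760.
B = (4π×10⁻⁷ × 3.38) / (4π × 0.0146) × (0.7548 + 0.9760) = 4.01×10⁻⁵ T.

B ≈ 40.1 μT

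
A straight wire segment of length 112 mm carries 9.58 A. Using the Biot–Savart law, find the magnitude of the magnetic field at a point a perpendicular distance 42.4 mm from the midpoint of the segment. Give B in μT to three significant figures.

For a finite straight segment, B = (μ₀I/4πd)(sinθ₁ + sinθ₂), where θ₁, θ₂ are the angles from the perpendicular to each end.
The perpendicular from the point meets the wire at its midpoint, so each end is L/2 = 0.056 m away along the wire.
sinθ₁ = 0.056/√(0.056²+0.0424²) = 0.7973; sinθ₂ = 0.056/√(0.056²+0.0424²) = 0.7973.
B = (4π×10⁻⁷ × 9.58) / (4π × 0.0424) × (0.7973 + 0.7973) = 3.60×10⁻⁵ T.

B ≈ 36.0 μT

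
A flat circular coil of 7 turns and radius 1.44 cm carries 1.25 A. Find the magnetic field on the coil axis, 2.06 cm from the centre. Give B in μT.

For an N-turn flat coil, B = Nμ₀IR²/[2(R²+z²)^(3/2)] with R = 0.0144 m, z = 0.0206 m.
B = 7 × 1.03×10⁻⁵ T = 7.18×10⁻⁵ T.

B ≈ 71.8 μT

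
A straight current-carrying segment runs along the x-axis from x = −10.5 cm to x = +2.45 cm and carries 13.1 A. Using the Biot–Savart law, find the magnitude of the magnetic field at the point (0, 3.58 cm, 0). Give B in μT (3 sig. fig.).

B ≈ 55.3 μT

For a finite straight segment, B = (μ₀I/4πd)(sinθ₁ + sinθ₂), where θ₁, θ₂ are the angles from the perpendicular to each end.
The perpendicular distance is d = 0.0358 m; the end-offsets along the wire are a = 0.105 m and b = 0.0245 m.
sinθ₁ = 0.105/√(0.105²+0.0358²) = 0.9465; sinθ₂ = 0.0245/√(0.0245²+0.0358²) = 0.5648.
B = (4π×10⁻⁷ × 13.1) / (4π × 0.0358) × (0.9465 + 0.5648) = 5.53×10⁻⁵ T.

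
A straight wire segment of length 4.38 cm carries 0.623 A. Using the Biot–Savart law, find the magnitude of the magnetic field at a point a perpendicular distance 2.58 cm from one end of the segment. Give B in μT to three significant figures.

For a finite straight segment, B = (μ₀I/4πd)(sinθ₁ + sinθ₂), where θ₁, θ₂ are the angles from the perpendicular to each end.
The perpendicular foot is at one end, so the two end-offsets along the wire are 0 and L = 0.0438 m.
sinθ₁ = 0/√(0²+0.0258²) = 0.0000; sinθ₂ = 0.0438/√(0.0438²+0.0258²) = 0.8616.
B = (4π×10⁻⁷ × 0.623) / (4π × 0.0258) × (0.0000 + 0.8616) = 2.08×10⁻⁶ T.

B ≈ 2.08 μT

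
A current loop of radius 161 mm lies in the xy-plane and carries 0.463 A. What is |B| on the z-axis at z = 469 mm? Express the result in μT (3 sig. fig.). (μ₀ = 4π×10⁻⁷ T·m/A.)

On the axis of a circular loop, B = μ₀IR² / [2(R²+z²)^(3/2)].
R² + z² = (0.161)² + (0.469)² = 0.2459 m², and (R²+z²)^(3/2) = 0.122 m³.
B = (4π×10⁻⁷ × 0.463 × 0.02592) / (2 × 0.122) = 6.18×10⁻⁸ T.

B ≈ 0.0618 μT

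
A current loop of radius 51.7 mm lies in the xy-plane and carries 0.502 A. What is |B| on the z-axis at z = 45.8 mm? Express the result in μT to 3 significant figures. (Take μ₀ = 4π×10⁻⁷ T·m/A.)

On the axis of a circular loop, B = μ₀IR² / [2(R²+z²)^(3/2)].
R² + z² = (0.0517)² + (0.0458)² = 0.004771 m², and (R²+z²)^(3/2) = 3.29×10⁻⁴ m³.
B = (4π×10⁻⁷ × 0.502 × 0.002673) / (2 × 3.29×10⁻⁴) = 2.56×10⁻⁶ T.

B ≈ 2.56 μT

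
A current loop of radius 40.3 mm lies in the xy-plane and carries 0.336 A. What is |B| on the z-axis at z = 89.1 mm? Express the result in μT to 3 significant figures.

B ≈ 0.367 μT

On the axis of a circular loop, B = μ₀IR² / [2(R²+z²)^(3/2)].
R² + z² = (0.0403)² + (0.0891)² = 0.009563 m², and (R²+z²)^(3/2) = 9.35×10⁻⁴ m³.
B = (4π×10⁻⁷ × 0.336 × 0.001624) / (2 × 9.35×10⁻⁴) = 3.67×10⁻⁷ T.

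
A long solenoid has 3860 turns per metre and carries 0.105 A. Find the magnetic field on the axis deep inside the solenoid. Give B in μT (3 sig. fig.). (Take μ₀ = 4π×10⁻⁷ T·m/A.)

B ≈ 509 μT

Inside a long solenoid, B = μ₀nI with n = 3860 turns/m.
B = 4π×10⁻⁷ × 3860 × 0.105 = 5.09×10⁻⁴ T.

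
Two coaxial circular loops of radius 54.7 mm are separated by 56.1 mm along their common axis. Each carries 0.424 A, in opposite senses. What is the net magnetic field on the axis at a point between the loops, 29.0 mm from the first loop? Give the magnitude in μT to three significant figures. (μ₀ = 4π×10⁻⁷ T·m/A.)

B ≈ 0.145 μT

Each loop contributes B = μ₀IR²/[2(R²+z²)^(3/2)] on the axis, with z measured from that loop.
Loop 1 (z = 0.029 m): B₁ = 3.36×10⁻⁶ T. Loop 2 (z = 0.0271 m): B₂ = 3.50×10⁻⁶ T.
The fields oppose: B = |B₁ − B₂| = 1.45×10⁻⁷ T.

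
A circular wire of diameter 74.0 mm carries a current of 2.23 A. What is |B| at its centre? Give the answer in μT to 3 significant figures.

At the centre of a circular loop the Biot–Savart law gives B = μ₀I/(2R) (so R = 0.037 m).
B = (4π×10⁻⁷ × 2.23) / (2 × 0.037) = 3.79×10⁻⁵ T.

B ≈ 37.9 μT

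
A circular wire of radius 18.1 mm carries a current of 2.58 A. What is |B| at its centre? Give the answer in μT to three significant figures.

At the centre of a circular loop the Biot–Savart law gives B = μ₀I/(2R).
B = (4π×10⁻⁷ × 2.58) / (2 × 0.0181) = 8.96×10⁻⁵ T.

B ≈ 89.6 μT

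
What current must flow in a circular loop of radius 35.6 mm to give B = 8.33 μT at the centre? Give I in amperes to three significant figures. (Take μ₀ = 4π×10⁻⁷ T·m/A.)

I ≈ 0.472 A

At the centre of a circular loop B = μ₀I/(2R), so I = 2RB/μ₀.
With R = 0.0356 m, I = 2 × 0.0356 × 8.33×10⁻⁶ / (4π×10⁻⁷) = 0.472 A.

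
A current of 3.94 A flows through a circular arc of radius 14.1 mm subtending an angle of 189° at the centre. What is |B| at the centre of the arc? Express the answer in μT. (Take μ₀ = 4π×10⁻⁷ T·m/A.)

B ≈ 92.2 μT

The Biot–Savart field of a circular arc at its centre is B = μ₀Iφ/(4πR), with φ = 3.299 rad.
B = (4π×10⁻⁷ × 3.94 × 3.299) / (4π × 0.0141) = 9.22×10⁻⁵ T.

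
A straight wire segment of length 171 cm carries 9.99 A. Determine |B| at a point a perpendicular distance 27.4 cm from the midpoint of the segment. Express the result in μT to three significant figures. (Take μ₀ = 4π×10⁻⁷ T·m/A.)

B ≈ 6.94 μT

For a finite straight segment, B = (μ₀I/4πd)(sinθ₁ + sinθ₂), where θ₁, θ₂ are the angles from the perpendicular to each end.
The perpendicular from the point meets the wire at its midpoint, so each end is L/2 = 0.855 m away along the wire.
sinθ₁ = 0.855/√(0.855²+0.274²) = 0.9523; sinθ₂ = 0.855/√(0.855²+0.274²) = 0.9523.
B = (4π×10⁻⁷ × 9.99) / (4π × 0.274) × (0.9523 + 0.9523) = 6.94×10⁻⁶ T.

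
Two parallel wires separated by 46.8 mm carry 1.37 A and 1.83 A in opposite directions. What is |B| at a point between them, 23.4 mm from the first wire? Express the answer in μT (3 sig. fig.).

Each long wire gives B = μ₀I/(2πd). Distances are d₁ = 0.0234 m and d₂ = 0.0234 m.
B₁ = 1.17×10⁻⁵ T, B₂ = 1.56×10⁻⁵ T.
Between antiparallel currents both contributions point the same way, so they add. B = B₁ + B₂ = 1.17×10⁻⁵ + 1.56×10⁻⁵ = 2.74×10⁻⁵ T.

B ≈ 27.4 μT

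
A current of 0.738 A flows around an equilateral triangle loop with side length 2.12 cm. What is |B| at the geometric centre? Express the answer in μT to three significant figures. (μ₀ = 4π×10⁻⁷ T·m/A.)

Each side is a finite straight segment at perpendicular distance d = a/(2 tan(π/3)) = 0.00612 m from the centre, with end-angles ±π/3.
One side contributes B₁ = (μ₀I/4πd)·2 sin(π/3) = 2.09×10⁻⁵ T.
All 3 sides add in the same direction: B = 3 × 2.09×10⁻⁵ = 6.27×10⁻⁵ T.

B ≈ 62.7 μT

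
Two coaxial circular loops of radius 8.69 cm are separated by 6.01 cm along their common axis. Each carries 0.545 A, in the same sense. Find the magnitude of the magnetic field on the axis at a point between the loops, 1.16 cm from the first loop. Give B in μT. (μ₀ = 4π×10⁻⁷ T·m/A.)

Each loop contributes B = μ₀IR²/[2(R²+z²)^(3/2)] on the axis, with z measured from that loop.
Loop 1 (z = 0.0116 m): B₁ = 3.84×10⁻⁶ T. Loop 2 (z = 0.0485 m): B₂ = 2.62×10⁻⁶ T.
The fields add: B = B₁ + B₂ = 6.46×10⁻⁶ T.

B ≈ 6.46 μT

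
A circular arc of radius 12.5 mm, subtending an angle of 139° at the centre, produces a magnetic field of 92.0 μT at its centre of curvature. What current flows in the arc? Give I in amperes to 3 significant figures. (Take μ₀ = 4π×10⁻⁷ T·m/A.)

For a circular arc, B = μ₀Iφ/(4πR) with φ in radians; here φ = 2.426 rad.
So I = 4πRB/(μ₀φ) = 4π × 0.0125 × 9.20×10⁻⁵ / (4π×10⁻⁷ × 2.426) = 4.74 A.

I ≈ 4.74 A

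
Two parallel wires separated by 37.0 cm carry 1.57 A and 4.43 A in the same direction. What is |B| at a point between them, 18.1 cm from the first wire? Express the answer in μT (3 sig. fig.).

B ≈ 2.95 μT

Each long wire gives B = μ₀I/(2πd). Distances are d₁ = 0.181 m and d₂ = 0.189 m.
B₁ = 1.73×10⁻⁶ T, B₂ = 4.69×10⁻⁶ T.
Between parallel currents the two contributions point in opposite directions, so they subtract. B = |B₁ − B₂| = |1.73×10⁻⁶ − 4.69×10⁻⁶| = 2.95×10⁻⁶ T.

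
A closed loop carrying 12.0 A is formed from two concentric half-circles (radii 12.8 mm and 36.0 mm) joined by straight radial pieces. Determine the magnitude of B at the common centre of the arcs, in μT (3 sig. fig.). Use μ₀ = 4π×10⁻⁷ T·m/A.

The radial connectors point toward the centre, so dl × r̂ = 0 and they contribute nothing.
Each semicircle gives μ₀I/(4R): inner arc 2.95×10⁻⁴ T, outer arc 1.05×10⁻⁴ T.
The two arcs carry current in opposite angular senses, so their fields oppose: B = |2.95×10⁻⁴ − 1.05×10⁻⁴| = 1.90×10⁻⁴ T.

B ≈ 190 μT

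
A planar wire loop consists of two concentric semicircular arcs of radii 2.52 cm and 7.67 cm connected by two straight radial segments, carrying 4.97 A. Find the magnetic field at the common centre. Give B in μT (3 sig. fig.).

The radial connectors point toward the centre, so dl × r̂ = 0 and they contribute nothing.
Each semicircle gives μ₀I/(4R): inner arc 6.20×10⁻⁵ T, outer arc 2.04×10⁻⁵ T.
The two arcs carry current in opposite angular senses, so their fields oppose: B = |6.20×10⁻⁵ − 2.04×10⁻⁵| = 4.16×10⁻⁵ T.

B ≈ 41.6 μT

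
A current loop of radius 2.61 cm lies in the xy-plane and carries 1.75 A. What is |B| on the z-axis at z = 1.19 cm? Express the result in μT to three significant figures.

B ≈ 31.7 μT

On the axis of a circular loop, B = μ₀IR² / [2(R²+z²)^(3/2)].
R² + z² = (0.0261)² + (0.0119)² = 0.0008228 m², and (R²+z²)^(3/2) = 2.36×10⁻⁵ m³.
B = (4π×10⁻⁷ × 1.75 × 0.0006812) / (2 × 2.36×10⁻⁵) = 3.17×10⁻⁵ T.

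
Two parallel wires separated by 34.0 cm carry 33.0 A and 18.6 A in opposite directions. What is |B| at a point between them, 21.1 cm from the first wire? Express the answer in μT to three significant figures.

Each long wire gives B = μ₀I/(2πd). Distances are d₁ = 0.211 m and d₂ = 0.129 m.
B₁ = 3.13×10⁻⁵ T, B₂ = 2.88×10⁻⁵ T.
Between antiparallel currents both contributions point the same way, so they add. B = B₁ + B₂ = 3.13×10⁻⁵ + 2.88×10⁻⁵ = 6.01×10⁻⁵ T.

B ≈ 60.1 μT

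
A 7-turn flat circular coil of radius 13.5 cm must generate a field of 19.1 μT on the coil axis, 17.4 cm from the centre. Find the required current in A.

I ≈ 2.55 A

For an N-turn coil, B = Nμ₀IR²/[2(R²+z²)^(3/2)] with R = 0.135 m, z = 0.174 m, so I = 2B(R²+z²)^(3/2)/(Nμ₀R²) = 2 × 1.91×10⁻⁵ × 1.07×10⁻² / (7 × 4π×10⁻⁷ × 0.01823) = 2.55 A.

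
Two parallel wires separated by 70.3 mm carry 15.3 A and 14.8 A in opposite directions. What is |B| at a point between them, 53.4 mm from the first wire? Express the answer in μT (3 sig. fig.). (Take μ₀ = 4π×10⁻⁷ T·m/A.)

B ≈ 232 μT

Each long wire gives B = μ₀I/(2πd). Distances are d₁ = 0.0534 m and d₂ = 0.0169 m.
B₁ = 5.73×10⁻⁵ T, B₂ = 1.75×10⁻⁴ T.
Between antiparallel currents both contributions point the same way, so they add. B = B₁ + B₂ = 5.73×10⁻⁵ + 1.75×10⁻⁴ = 2.32×10⁻⁴ T.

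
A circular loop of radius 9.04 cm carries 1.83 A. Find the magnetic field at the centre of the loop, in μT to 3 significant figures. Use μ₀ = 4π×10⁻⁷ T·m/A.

B ≈ 12.7 μT

At the centre of a circular loop the Biot–Savart law gives B = μ₀I/(2R).
B = (4π×10⁻⁷ × 1.83) / (2 × 0.0904) = 1.27×10⁻⁵ T.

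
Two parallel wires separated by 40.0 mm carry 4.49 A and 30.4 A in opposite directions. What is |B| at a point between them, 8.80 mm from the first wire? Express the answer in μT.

Each long wire gives B = μ₀I/(2πd). Distances are d₁ = 0.0088 m and d₂ = 0.0312 m.
B₁ = 1.02×10⁻⁴ T, B₂ = 1.95×10⁻⁴ T.
Between antiparallel currents both contributions point the same way, so they add. B = B₁ + B₂ = 1.02×10⁻⁴ + 1.95×10⁻⁴ = 2.97×10⁻⁴ T.

B ≈ 297 μT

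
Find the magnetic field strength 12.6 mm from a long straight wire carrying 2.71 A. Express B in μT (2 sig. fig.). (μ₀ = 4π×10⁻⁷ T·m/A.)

For an infinitely long straight wire, B = μ₀I/(2πd).
B = (4π×10⁻⁷ × 2.71) / (2π × 0.0126) = 4.30×10⁻⁵ T.

B ≈ 43 μT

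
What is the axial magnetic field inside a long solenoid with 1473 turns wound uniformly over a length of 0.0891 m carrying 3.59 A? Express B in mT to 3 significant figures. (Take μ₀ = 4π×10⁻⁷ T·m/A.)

B ≈ 74.6 mT

Inside a long solenoid, B = μ₀nI with n = 1.653×10⁴ turns/m.
B = 4π×10⁻⁷ × 1.653×10⁴ × 3.59 = 7.46×10⁻² T.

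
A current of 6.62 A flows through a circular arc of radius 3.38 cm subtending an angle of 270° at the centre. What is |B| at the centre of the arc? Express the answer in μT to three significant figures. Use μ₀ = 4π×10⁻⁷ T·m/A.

The Biot–Savart field of a circular arc at its centre is B = μ₀Iφ/(4πR), with φ = 4.712 rad.
B = (4π×10⁻⁷ × 6.62 × 4.712) / (4π × 0.0338) = 9.23×10⁻⁵ T.

B ≈ 92.3 μT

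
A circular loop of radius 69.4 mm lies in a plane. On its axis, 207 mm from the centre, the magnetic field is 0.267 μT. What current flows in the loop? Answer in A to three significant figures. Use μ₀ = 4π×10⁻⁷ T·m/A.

On the axis of a loop, B = μ₀IR²/[2(R²+z²)^(3/2)], so I = 2B(R²+z²)^(3/2)/(μ₀R²).
R² + z² = 0.004816 + 0.04285 = 0.04767 m²; raised to 3/2 gives 1.04×10⁻² m³.
I = 2 × 2.67×10⁻⁷ × 1.04×10⁻² / (1.26×10⁻⁶ × 0.004816) = 0.918 A.

I ≈ 0.918 A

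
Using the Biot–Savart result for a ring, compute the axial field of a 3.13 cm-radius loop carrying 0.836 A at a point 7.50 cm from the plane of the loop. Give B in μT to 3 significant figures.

B ≈ 0.959 μT

On the axis of a circular loop, B = μ₀IR² / [2(R²+z²)^(3/2)].
R² + z² = (0.0313)² + (0.075)² = 0.006605 m², and (R²+z²)^(3/2) = 5.37×10⁻⁴ m³.
B = (4π×10⁻⁷ × 0.836 × 0.0009797) / (2 × 5.37×10⁻⁴) = 9.59×10⁻⁷ T.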